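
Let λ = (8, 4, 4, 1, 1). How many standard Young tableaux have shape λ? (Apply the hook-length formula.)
# SYT of shape (8, 4, 4, 1, 1) = 3646500

Hook-length formula: f^λ = n! / Π hook(c), product over all cells c of the Young diagram. For λ = (8, 4, 4, 1, 1), n = 18 boxes. Hook lengths by row (left-to-right, top-to-bottom): [12, 9, 8, 7, 4, 3, 2, 1]; [7, 4, 3, 2]; [6, 3, 2, 1]; [2]; [1]. Product of hooks = 1755758592. So f^λ = 18! / 1755758592 = 6402373705728000 / 1755758592 = 3646500.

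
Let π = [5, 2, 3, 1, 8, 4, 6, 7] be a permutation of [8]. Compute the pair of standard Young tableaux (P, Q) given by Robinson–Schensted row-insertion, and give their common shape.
P = [1, 3, 4, 6, 7] / [2, 8] / [5];  Q = [1, 3, 5, 7, 8] / [2, 6] / [4];  common shape = (5, 2, 1)

Row-insert the values π_1, π_2, … into P one at a time, bumping the leftmost entry strictly greater than the inserted value down to the next row. The recording tableau Q records, in position (i, j), the step at which that cell was added to P.
  Insert 5 (step 1): P = [5];  Q = [1]
  Insert 2 (step 2): P = [2] / [5];  Q = [1] / [2]
  Insert 3 (step 3): P = [2, 3] / [5];  Q = [1, 3] / [2]
  Insert 1 (step 4): P = [1, 3] / [2] / [5];  Q = [1, 3] / [2] / [4]
  Insert 8 (step 5): P = [1, 3, 8] / [2] / [5];  Q = [1, 3, 5] / [2] / [4]
  Insert 4 (step 6): P = [1, 3, 4] / [2, 8] / [5];  Q = [1, 3, 5] / [2, 6] / [4]
  Insert 6 (step 7): P = [1, 3, 4, 6] / [2, 8] / [5];  Q = [1, 3, 5, 7] / [2, 6] / [4]
  Insert 7 (step 8): P = [1, 3, 4, 6, 7] / [2, 8] / [5];  Q = [1, 3, 5, 7, 8] / [2, 6] / [4]
Final shape: (5, 2, 1).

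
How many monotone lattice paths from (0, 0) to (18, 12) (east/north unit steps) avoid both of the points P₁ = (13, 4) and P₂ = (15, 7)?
Number of paths = 75212501

Inclusion–exclusion. Total paths: C(30, 18) = 86493225. Through P₁: C(17, 13)·C(13, 5) = 3063060. Through P₂: C(22, 15)·C(8, 3) = 9550464. Since P₁ is strictly southwest of P₂, a monotone path through both must visit P₁ then P₂; paths through both = C(17, 13)·C(5, 2)·C(8, 3) = 1332800. Avoid both = 86493225 − 3063060 − 9550464 + 1332800 = 75212501.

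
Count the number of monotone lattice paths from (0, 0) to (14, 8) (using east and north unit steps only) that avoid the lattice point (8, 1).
Number of paths = 304326

Total paths from (0, 0) to (14, 8): C(22, 14) = 319770. Paths through (8, 1): (paths (0, 0) → (8, 1)) × (paths (8, 1) → (14, 8)) = C(9, 8) · C(13, 6) = 9 · 1716 = 15444. Avoidance count = 319770 − 15444 = 304326.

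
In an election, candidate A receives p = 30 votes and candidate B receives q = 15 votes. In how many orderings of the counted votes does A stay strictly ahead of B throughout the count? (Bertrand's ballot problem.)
Strict-lead orderings = 114955808528

Total orderings of the 45 votes with 30 for A: C(45, 30) = 344867425584. By the Bertrand ballot formula (Cycle Lemma / reflection principle), the number of orderings in which A is strictly ahead of B throughout is (p − q)/(p + q) · C(p + q, p) = (30 − 15)/(30 + 15) · 344867425584 = 114955808528.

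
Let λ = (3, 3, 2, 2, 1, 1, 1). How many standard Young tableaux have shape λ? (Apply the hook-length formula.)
# SYT of shape (3, 3, 2, 2, 1, 1, 1) = 6006

Hook-length formula: f^λ = n! / Π hook(c), product over all cells c of the Young diagram. For λ = (3, 3, 2, 2, 1, 1, 1), n = 13 boxes. Hook lengths by row (left-to-right, top-to-bottom): [9, 5, 2]; [8, 4, 1]; [6, 2]; [5, 1]; [3]; [2]; [1]. Product of hooks = 1036800. So f^λ = 13! / 1036800 = 6227020800 / 1036800 = 6006.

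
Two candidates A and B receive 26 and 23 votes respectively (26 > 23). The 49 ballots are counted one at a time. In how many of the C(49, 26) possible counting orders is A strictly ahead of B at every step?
Strict-lead orderings = 3572042254128

Total orderings of the 49 votes with 26 for A: C(49, 26) = 58343356817424. By the Bertrand ballot formula (Cycle Lemma / reflection principle), the number of orderings in which A is strictly ahead of B throughout is (p − q)/(p + q) · C(p + q, p) = (26 − 23)/(26 + 23) · 58343356817424 = 3572042254128.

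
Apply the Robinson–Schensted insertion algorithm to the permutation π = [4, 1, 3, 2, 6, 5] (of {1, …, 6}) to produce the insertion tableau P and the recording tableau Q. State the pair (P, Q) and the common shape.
P = [1, 2, 5] / [3, 6] / [4];  Q = [1, 3, 5] / [2, 6] / [4];  common shape = (3, 2, 1)

Row-insert the values π_1, π_2, … into P one at a time, bumping the leftmost entry strictly greater than the inserted value down to the next row. The recording tableau Q records, in position (i, j), the step at which that cell was added to P.
  Insert 4 (step 1): P = [4];  Q = [1]
  Insert 1 (step 2): P = [1] / [4];  Q = [1] / [2]
  Insert 3 (step 3): P = [1, 3] / [4];  Q = [1, 3] / [2]
  Insert 2 (step 4): P = [1, 2] / [3] / [4];  Q = [1, 3] / [2] / [4]
  Insert 6 (step 5): P = [1, 2, 6] / [3] / [4];  Q = [1, 3, 5] / [2] / [4]
  Insert 5 (step 6): P = [1, 2, 5] / [3, 6] / [4];  Q = [1, 3, 5] / [2, 6] / [4]
Final shape: (3, 2, 1).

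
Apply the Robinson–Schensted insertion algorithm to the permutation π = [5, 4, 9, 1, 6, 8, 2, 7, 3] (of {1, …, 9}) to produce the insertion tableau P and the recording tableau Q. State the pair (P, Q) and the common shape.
P = [1, 2, 3] / [4, 6, 7] / [5, 8] / [9];  Q = [1, 3, 6] / [2, 5, 8] / [4, 7] / [9];  common shape = (3, 3, 2, 1)

Row-insert the values π_1, π_2, … into P one at a time, bumping the leftmost entry strictly greater than the inserted value down to the next row. The recording tableau Q records, in position (i, j), the step at which that cell was added to P.
  Insert 5 (step 1): P = [5];  Q = [1]
  Insert 4 (step 2): P = [4] / [5];  Q = [1] / [2]
  Insert 9 (step 3): P = [4, 9] / [5];  Q = [1, 3] / [2]
  Insert 1 (step 4): P = [1, 9] / [4] / [5];  Q = [1, 3] / [2] / [4]
  Insert 6 (step 5): P = [1, 6] / [4, 9] / [5];  Q = [1, 3] / [2, 5] / [4]
  Insert 8 (step 6): P = [1, 6, 8] / [4, 9] / [5];  Q = [1, 3, 6] / [2, 5] / [4]
  Insert 2 (step 7): P = [1, 2, 8] / [4, 6] / [5, 9];  Q = [1, 3, 6] / [2, 5] / [4, 7]
  Insert 7 (step 8): P = [1, 2, 7] / [4, 6, 8] / [5, 9];  Q = [1, 3, 6] / [2, 5, 8] / [4, 7]
  Insert 3 (step 9): P = [1, 2, 3] / [4, 6, 7] / [5, 8] / [9];  Q = [1, 3, 6] / [2, 5, 8] / [4, 7] / [9]
Final shape: (3, 3, 2, 1).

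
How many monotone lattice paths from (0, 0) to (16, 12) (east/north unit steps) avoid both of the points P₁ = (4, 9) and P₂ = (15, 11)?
Number of paths = 14755650

Inclusion–exclusion. Total paths: C(28, 16) = 30421755. Through P₁: C(13, 4)·C(15, 12) = 325325. Through P₂: C(26, 15)·C(2, 1) = 15452320. Since P₁ is strictly southwest of P₂, a monotone path through both must visit P₁ then P₂; paths through both = C(13, 4)·C(13, 11)·C(2, 1) = 111540. Avoid both = 30421755 − 325325 − 15452320 + 111540 = 14755650.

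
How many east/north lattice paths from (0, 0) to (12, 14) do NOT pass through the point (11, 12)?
Number of paths = 5601466

Total paths from (0, 0) to (12, 14): C(26, 12) = 9657700. Paths through (11, 12): (paths (0, 0) → (11, 12)) × (paths (11, 12) → (12, 14)) = C(23, 11) · C(3, 1) = 1352078 · 3 = 4056234. Avoidance count = 9657700 − 4056234 = 5601466.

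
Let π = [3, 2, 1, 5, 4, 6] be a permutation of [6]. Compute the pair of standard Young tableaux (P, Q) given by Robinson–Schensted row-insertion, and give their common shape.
P = [1, 4, 6] / [2, 5] / [3];  Q = [1, 4, 6] / [2, 5] / [3];  common shape = (3, 2, 1)

Row-insert the values π_1, π_2, … into P one at a time, bumping the leftmost entry strictly greater than the inserted value down to the next row. The recording tableau Q records, in position (i, j), the step at which that cell was added to P.
  Insert 3 (step 1): P = [3];  Q = [1]
  Insert 2 (step 2): P = [2] / [3];  Q = [1] / [2]
  Insert 1 (step 3): P = [1] / [2] / [3];  Q = [1] / [2] / [3]
  Insert 5 (step 4): P = [1, 5] / [2] / [3];  Q = [1, 4] / [2] / [3]
  Insert 4 (step 5): P = [1, 4] / [2, 5] / [3];  Q = [1, 4] / [2, 5] / [3]
  Insert 6 (step 6): P = [1, 4, 6] / [2, 5] / [3];  Q = [1, 4, 6] / [2, 5] / [3]
Final shape: (3, 2, 1).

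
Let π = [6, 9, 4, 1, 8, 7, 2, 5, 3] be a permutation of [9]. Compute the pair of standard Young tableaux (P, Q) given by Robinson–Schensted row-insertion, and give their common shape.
P = [1, 2, 3] / [4, 5] / [6, 7] / [8] / [9];  Q = [1, 2, 8] / [3, 5] / [4, 6] / [7] / [9];  common shape = (3, 2, 2, 1, 1)

Row-insert the values π_1, π_2, … into P one at a time, bumping the leftmost entry strictly greater than the inserted value down to the next row. The recording tableau Q records, in position (i, j), the step at which that cell was added to P.
  Insert 6 (step 1): P = [6];  Q = [1]
  Insert 9 (step 2): P = [6, 9];  Q = [1, 2]
  Insert 4 (step 3): P = [4, 9] / [6];  Q = [1, 2] / [3]
  Insert 1 (step 4): P = [1, 9] / [4] / [6];  Q = [1, 2] / [3] / [4]
  Insert 8 (step 5): P = [1, 8] / [4, 9] / [6];  Q = [1, 2] / [3, 5] / [4]
  Insert 7 (step 6): P = [1, 7] / [4, 8] / [6, 9];  Q = [1, 2] / [3, 5] / [4, 6]
  Insert 2 (step 7): P = [1, 2] / [4, 7] / [6, 8] / [9];  Q = [1, 2] / [3, 5] / [4, 6] / [7]
  Insert 5 (step 8): P = [1, 2, 5] / [4, 7] / [6, 8] / [9];  Q = [1, 2, 8] / [3, 5] / [4, 6] / [7]
  Insert 3 (step 9): P = [1, 2, 3] / [4, 5] / [6, 7] / [8] / [9];  Q = [1, 2, 8] / [3, 5] / [4, 6] / [7] / [9]
Final shape: (3, 2, 2, 1, 1).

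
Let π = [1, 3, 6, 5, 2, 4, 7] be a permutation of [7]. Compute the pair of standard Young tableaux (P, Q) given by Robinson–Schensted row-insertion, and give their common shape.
P = [1, 2, 4, 7] / [3, 5] / [6];  Q = [1, 2, 3, 7] / [4, 6] / [5];  common shape = (4, 2, 1)

Row-insert the values π_1, π_2, … into P one at a time, bumping the leftmost entry strictly greater than the inserted value down to the next row. The recording tableau Q records, in position (i, j), the step at which that cell was added to P.
  Insert 1 (step 1): P = [1];  Q = [1]
  Insert 3 (step 2): P = [1, 3];  Q = [1, 2]
  Insert 6 (step 3): P = [1, 3, 6];  Q = [1, 2, 3]
  Insert 5 (step 4): P = [1, 3, 5] / [6];  Q = [1, 2, 3] / [4]
  Insert 2 (step 5): P = [1, 2, 5] / [3] / [6];  Q = [1, 2, 3] / [4] / [5]
  Insert 4 (step 6): P = [1, 2, 4] / [3, 5] / [6];  Q = [1, 2, 3] / [4, 6] / [5]
  Insert 7 (step 7): P = [1, 2, 4, 7] / [3, 5] / [6];  Q = [1, 2, 3, 7] / [4, 6] / [5]
Final shape: (4, 2, 1).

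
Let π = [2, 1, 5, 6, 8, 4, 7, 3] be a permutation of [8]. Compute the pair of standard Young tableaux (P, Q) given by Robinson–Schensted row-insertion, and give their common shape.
P = [1, 3, 6, 7] / [2, 4, 8] / [5];  Q = [1, 3, 4, 5] / [2, 6, 7] / [8];  common shape = (4, 3, 1)

Row-insert the values π_1, π_2, … into P one at a time, bumping the leftmost entry strictly greater than the inserted value down to the next row. The recording tableau Q records, in position (i, j), the step at which that cell was added to P.
  Insert 2 (step 1): P = [2];  Q = [1]
  Insert 1 (step 2): P = [1] / [2];  Q = [1] / [2]
  Insert 5 (step 3): P = [1, 5] / [2];  Q = [1, 3] / [2]
  Insert 6 (step 4): P = [1, 5, 6] / [2];  Q = [1, 3, 4] / [2]
  Insert 8 (step 5): P = [1, 5, 6, 8] / [2];  Q = [1, 3, 4, 5] / [2]
  Insert 4 (step 6): P = [1, 4, 6, 8] / [2, 5];  Q = [1, 3, 4, 5] / [2, 6]
  Insert 7 (step 7): P = [1, 4, 6, 7] / [2, 5, 8];  Q = [1, 3, 4, 5] / [2, 6, 7]
  Insert 3 (step 8): P = [1, 3, 6, 7] / [2, 4, 8] / [5];  Q = [1, 3, 4, 5] / [2, 6, 7] / [8]
Final shape: (4, 3, 1).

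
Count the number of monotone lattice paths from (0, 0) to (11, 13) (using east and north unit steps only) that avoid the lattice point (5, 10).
Number of paths = 2243892

Total paths from (0, 0) to (11, 13): C(24, 11) = 2496144. Paths through (5, 10): (paths (0, 0) → (5, 10)) × (paths (5, 10) → (11, 13)) = C(15, 5) · C(9, 6) = 3003 · 84 = 252252. Avoidance count = 2496144 − 252252 = 2243892.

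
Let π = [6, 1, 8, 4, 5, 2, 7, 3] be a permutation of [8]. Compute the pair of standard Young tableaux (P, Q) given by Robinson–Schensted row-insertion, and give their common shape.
P = [1, 2, 3, 7] / [4, 5] / [6, 8];  Q = [1, 3, 5, 7] / [2, 4] / [6, 8];  common shape = (4, 2, 2)

Row-insert the values π_1, π_2, … into P one at a time, bumping the leftmost entry strictly greater than the inserted value down to the next row. The recording tableau Q records, in position (i, j), the step at which that cell was added to P.
  Insert 6 (step 1): P = [6];  Q = [1]
  Insert 1 (step 2): P = [1] / [6];  Q = [1] / [2]
  Insert 8 (step 3): P = [1, 8] / [6];  Q = [1, 3] / [2]
  Insert 4 (step 4): P = [1, 4] / [6, 8];  Q = [1, 3] / [2, 4]
  Insert 5 (step 5): P = [1, 4, 5] / [6, 8];  Q = [1, 3, 5] / [2, 4]
  Insert 2 (step 6): P = [1, 2, 5] / [4, 8] / [6];  Q = [1, 3, 5] / [2, 4] / [6]
  Insert 7 (step 7): P = [1, 2, 5, 7] / [4, 8] / [6];  Q = [1, 3, 5, 7] / [2, 4] / [6]
  Insert 3 (step 8): P = [1, 2, 3, 7] / [4, 5] / [6, 8];  Q = [1, 3, 5, 7] / [2, 4] / [6, 8]
Final shape: (4, 2, 2).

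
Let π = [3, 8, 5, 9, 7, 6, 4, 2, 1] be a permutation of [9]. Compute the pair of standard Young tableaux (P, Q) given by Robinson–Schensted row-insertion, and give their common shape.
P = [1, 4, 6] / [2, 9] / [3] / [5] / [7] / [8];  Q = [1, 2, 4] / [3, 5] / [6] / [7] / [8] / [9];  common shape = (3, 2, 1, 1, 1, 1)

Row-insert the values π_1, π_2, … into P one at a time, bumping the leftmost entry strictly greater than the inserted value down to the next row. The recording tableau Q records, in position (i, j), the step at which that cell was added to P.
  Insert 3 (step 1): P = [3];  Q = [1]
  Insert 8 (step 2): P = [3, 8];  Q = [1, 2]
  Insert 5 (step 3): P = [3, 5] / [8];  Q = [1, 2] / [3]
  Insert 9 (step 4): P = [3, 5, 9] / [8];  Q = [1, 2, 4] / [3]
  Insert 7 (step 5): P = [3, 5, 7] / [8, 9];  Q = [1, 2, 4] / [3, 5]
  Insert 6 (step 6): P = [3, 5, 6] / [7, 9] / [8];  Q = [1, 2, 4] / [3, 5] / [6]
  Insert 4 (step 7): P = [3, 4, 6] / [5, 9] / [7] / [8];  Q = [1, 2, 4] / [3, 5] / [6] / [7]
  Insert 2 (step 8): P = [2, 4, 6] / [3, 9] / [5] / [7] / [8];  Q = [1, 2, 4] / [3, 5] / [6] / [7] / [8]
  Insert 1 (step 9): P = [1, 4, 6] / [2, 9] / [3] / [5] / [7] / [8];  Q = [1, 2, 4] / [3, 5] / [6] / [7] / [8] / [9]
Final shape: (3, 2, 1, 1, 1, 1).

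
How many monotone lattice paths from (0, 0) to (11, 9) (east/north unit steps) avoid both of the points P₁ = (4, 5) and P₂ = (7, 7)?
Number of paths = 93800

Inclusion–exclusion. Total paths: C(20, 11) = 167960. Through P₁: C(9, 4)·C(11, 7) = 41580. Through P₂: C(14, 7)·C(6, 4) = 51480. Since P₁ is strictly southwest of P₂, a monotone path through both must visit P₁ then P₂; paths through both = C(9, 4)·C(5, 3)·C(6, 4) = 18900. Avoid both = 167960 − 41580 − 51480 + 18900 = 93800.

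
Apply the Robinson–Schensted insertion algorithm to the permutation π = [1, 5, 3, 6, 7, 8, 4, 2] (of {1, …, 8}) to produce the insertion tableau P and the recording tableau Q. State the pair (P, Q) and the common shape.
P = [1, 2, 4, 7, 8] / [3, 6] / [5];  Q = [1, 2, 4, 5, 6] / [3, 7] / [8];  common shape = (5, 2, 1)

Row-insert the values π_1, π_2, … into P one at a time, bumping the leftmost entry strictly greater than the inserted value down to the next row. The recording tableau Q records, in position (i, j), the step at which that cell was added to P.
  Insert 1 (step 1): P = [1];  Q = [1]
  Insert 5 (step 2): P = [1, 5];  Q = [1, 2]
  Insert 3 (step 3): P = [1, 3] / [5];  Q = [1, 2] / [3]
  Insert 6 (step 4): P = [1, 3, 6] / [5];  Q = [1, 2, 4] / [3]
  Insert 7 (step 5): P = [1, 3, 6, 7] / [5];  Q = [1, 2, 4, 5] / [3]
  Insert 8 (step 6): P = [1, 3, 6, 7, 8] / [5];  Q = [1, 2, 4, 5, 6] / [3]
  Insert 4 (step 7): P = [1, 3, 4, 7, 8] / [5, 6];  Q = [1, 2, 4, 5, 6] / [3, 7]
  Insert 2 (step 8): P = [1, 2, 4, 7, 8] / [3, 6] / [5];  Q = [1, 2, 4, 5, 6] / [3, 7] / [8]
Final shape: (5, 2, 1).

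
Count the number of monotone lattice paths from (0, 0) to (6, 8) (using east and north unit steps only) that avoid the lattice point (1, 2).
Number of paths = 1617

Total paths from (0, 0) to (6, 8): C(14, 6) = 3003. Paths through (1, 2): (paths (0, 0) → (1, 2)) × (paths (1, 2) → (6, 8)) = C(3, 1) · C(11, 5) = 3 · 462 = 1386. Avoidance count = 3003 − 1386 = 1617.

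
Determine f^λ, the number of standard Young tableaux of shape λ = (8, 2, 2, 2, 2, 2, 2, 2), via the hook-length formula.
# SYT of shape (8, 2, 2, 2, 2, 2, 2, 2) = 36581688

Hook-length formula: f^λ = n! / Π hook(c), product over all cells c of the Young diagram. For λ = (8, 2, 2, 2, 2, 2, 2, 2), n = 22 boxes. Hook lengths by row (left-to-right, top-to-bottom): [15, 14, 6, 5, 4, 3, 2, 1]; [8, 7]; [7, 6]; [6, 5]; [5, 4]; [4, 3]; [3, 2]; [2, 1]. Product of hooks = 30725775360000. So f^λ = 22! / 30725775360000 = 1124000727777607680000 / 30725775360000 = 36581688.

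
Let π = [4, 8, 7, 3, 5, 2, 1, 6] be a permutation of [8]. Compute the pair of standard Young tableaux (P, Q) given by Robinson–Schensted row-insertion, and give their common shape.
P = [1, 5, 6] / [2, 7] / [3] / [4] / [8];  Q = [1, 2, 8] / [3, 5] / [4] / [6] / [7];  common shape = (3, 2, 1, 1, 1)

Row-insert the values π_1, π_2, … into P one at a time, bumping the leftmost entry strictly greater than the inserted value down to the next row. The recording tableau Q records, in position (i, j), the step at which that cell was added to P.
  Insert 4 (step 1): P = [4];  Q = [1]
  Insert 8 (step 2): P = [4, 8];  Q = [1, 2]
  Insert 7 (step 3): P = [4, 7] / [8];  Q = [1, 2] / [3]
  Insert 3 (step 4): P = [3, 7] / [4] / [8];  Q = [1, 2] / [3] / [4]
  Insert 5 (step 5): P = [3, 5] / [4, 7] / [8];  Q = [1, 2] / [3, 5] / [4]
  Insert 2 (step 6): P = [2, 5] / [3, 7] / [4] / [8];  Q = [1, 2] / [3, 5] / [4] / [6]
  Insert 1 (step 7): P = [1, 5] / [2, 7] / [3] / [4] / [8];  Q = [1, 2] / [3, 5] / [4] / [6] / [7]
  Insert 6 (step 8): P = [1, 5, 6] / [2, 7] / [3] / [4] / [8];  Q = [1, 2, 8] / [3, 5] / [4] / [6] / [7]
Final shape: (3, 2, 1, 1, 1).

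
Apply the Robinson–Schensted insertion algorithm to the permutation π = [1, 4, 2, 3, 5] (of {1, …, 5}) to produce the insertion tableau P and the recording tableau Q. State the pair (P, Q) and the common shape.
P = [1, 2, 3, 5] / [4];  Q = [1, 2, 4, 5] / [3];  common shape = (4, 1)

Row-insert the values π_1, π_2, … into P one at a time, bumping the leftmost entry strictly greater than the inserted value down to the next row. The recording tableau Q records, in position (i, j), the step at which that cell was added to P.
  Insert 1 (step 1): P = [1];  Q = [1]
  Insert 4 (step 2): P = [1, 4];  Q = [1, 2]
  Insert 2 (step 3): P = [1, 2] / [4];  Q = [1, 2] / [3]
  Insert 3 (step 4): P = [1, 2, 3] / [4];  Q = [1, 2, 4] / [3]
  Insert 5 (step 5): P = [1, 2, 3, 5] / [4];  Q = [1, 2, 4, 5] / [3]
Final shape: (4, 1).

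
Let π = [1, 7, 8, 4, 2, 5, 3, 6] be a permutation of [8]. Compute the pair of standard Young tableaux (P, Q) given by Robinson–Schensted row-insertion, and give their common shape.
P = [1, 2, 3, 6] / [4, 5] / [7, 8];  Q = [1, 2, 3, 8] / [4, 6] / [5, 7];  common shape = (4, 2, 2)

Row-insert the values π_1, π_2, … into P one at a time, bumping the leftmost entry strictly greater than the inserted value down to the next row. The recording tableau Q records, in position (i, j), the step at which that cell was added to P.
  Insert 1 (step 1): P = [1];  Q = [1]
  Insert 7 (step 2): P = [1, 7];  Q = [1, 2]
  Insert 8 (step 3): P = [1, 7, 8];  Q = [1, 2, 3]
  Insert 4 (step 4): P = [1, 4, 8] / [7];  Q = [1, 2, 3] / [4]
  Insert 2 (step 5): P = [1, 2, 8] / [4] / [7];  Q = [1, 2, 3] / [4] / [5]
  Insert 5 (step 6): P = [1, 2, 5] / [4, 8] / [7];  Q = [1, 2, 3] / [4, 6] / [5]
  Insert 3 (step 7): P = [1, 2, 3] / [4, 5] / [7, 8];  Q = [1, 2, 3] / [4, 6] / [5, 7]
  Insert 6 (step 8): P = [1, 2, 3, 6] / [4, 5] / [7, 8];  Q = [1, 2, 3, 8] / [4, 6] / [5, 7]
Final shape: (4, 2, 2).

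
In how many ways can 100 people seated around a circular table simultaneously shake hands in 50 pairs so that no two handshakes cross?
C_50 = 1978261657756160653623774456

These noncrossing handshakes are counted by the Catalan number C_n = (1/(n + 1)) · C(2n, n). For n = 50: C_50 = (1/51) · C(100, 50) = 100891344545564193334812497256/51 = 1978261657756160653623774456.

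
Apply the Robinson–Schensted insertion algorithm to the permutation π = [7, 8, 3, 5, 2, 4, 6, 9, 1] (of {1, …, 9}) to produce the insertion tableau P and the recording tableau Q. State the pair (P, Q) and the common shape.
P = [1, 4, 6, 9] / [2, 5] / [3, 8] / [7];  Q = [1, 2, 7, 8] / [3, 4] / [5, 6] / [9];  common shape = (4, 2, 2, 1)

Row-insert the values π_1, π_2, … into P one at a time, bumping the leftmost entry strictly greater than the inserted value down to the next row. The recording tableau Q records, in position (i, j), the step at which that cell was added to P.
  Insert 7 (step 1): P = [7];  Q = [1]
  Insert 8 (step 2): P = [7, 8];  Q = [1, 2]
  Insert 3 (step 3): P = [3, 8] / [7];  Q = [1, 2] / [3]
  Insert 5 (step 4): P = [3, 5] / [7, 8];  Q = [1, 2] / [3, 4]
  Insert 2 (step 5): P = [2, 5] / [3, 8] / [7];  Q = [1, 2] / [3, 4] / [5]
  Insert 4 (step 6): P = [2, 4] / [3, 5] / [7, 8];  Q = [1, 2] / [3, 4] / [5, 6]
  Insert 6 (step 7): P = [2, 4, 6] / [3, 5] / [7, 8];  Q = [1, 2, 7] / [3, 4] / [5, 6]
  Insert 9 (step 8): P = [2, 4, 6, 9] / [3, 5] / [7, 8];  Q = [1, 2, 7, 8] / [3, 4] / [5, 6]
  Insert 1 (step 9): P = [1, 4, 6, 9] / [2, 5] / [3, 8] / [7];  Q = [1, 2, 7, 8] / [3, 4] / [5, 6] / [9]
Final shape: (4, 2, 2, 1).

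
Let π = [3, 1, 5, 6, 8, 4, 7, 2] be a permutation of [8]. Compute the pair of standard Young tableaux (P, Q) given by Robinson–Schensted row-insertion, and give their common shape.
P = [1, 2, 6, 7] / [3, 4, 8] / [5];  Q = [1, 3, 4, 5] / [2, 6, 7] / [8];  common shape = (4, 3, 1)

Row-insert the values π_1, π_2, … into P one at a time, bumping the leftmost entry strictly greater than the inserted value down to the next row. The recording tableau Q records, in position (i, j), the step at which that cell was added to P.
  Insert 3 (step 1): P = [3];  Q = [1]
  Insert 1 (step 2): P = [1] / [3];  Q = [1] / [2]
  Insert 5 (step 3): P = [1, 5] / [3];  Q = [1, 3] / [2]
  Insert 6 (step 4): P = [1, 5, 6] / [3];  Q = [1, 3, 4] / [2]
  Insert 8 (step 5): P = [1, 5, 6, 8] / [3];  Q = [1, 3, 4, 5] / [2]
  Insert 4 (step 6): P = [1, 4, 6, 8] / [3, 5];  Q = [1, 3, 4, 5] / [2, 6]
  Insert 7 (step 7): P = [1, 4, 6, 7] / [3, 5, 8];  Q = [1, 3, 4, 5] / [2, 6, 7]
  Insert 2 (step 8): P = [1, 2, 6, 7] / [3, 4, 8] / [5];  Q = [1, 3, 4, 5] / [2, 6, 7] / [8]
Final shape: (4, 3, 1).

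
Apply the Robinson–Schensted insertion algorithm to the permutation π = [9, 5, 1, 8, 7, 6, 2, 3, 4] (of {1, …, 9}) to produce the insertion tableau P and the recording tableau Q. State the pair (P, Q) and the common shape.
P = [1, 2, 3, 4] / [5, 6] / [7] / [8] / [9];  Q = [1, 4, 8, 9] / [2, 5] / [3] / [6] / [7];  common shape = (4, 2, 1, 1, 1)

Row-insert the values π_1, π_2, … into P one at a time, bumping the leftmost entry strictly greater than the inserted value down to the next row. The recording tableau Q records, in position (i, j), the step at which that cell was added to P.
  Insert 9 (step 1): P = [9];  Q = [1]
  Insert 5 (step 2): P = [5] / [9];  Q = [1] / [2]
  Insert 1 (step 3): P = [1] / [5] / [9];  Q = [1] / [2] / [3]
  Insert 8 (step 4): P = [1, 8] / [5] / [9];  Q = [1, 4] / [2] / [3]
  Insert 7 (step 5): P = [1, 7] / [5, 8] / [9];  Q = [1, 4] / [2, 5] / [3]
  Insert 6 (step 6): P = [1, 6] / [5, 7] / [8] / [9];  Q = [1, 4] / [2, 5] / [3] / [6]
  Insert 2 (step 7): P = [1, 2] / [5, 6] / [7] / [8] / [9];  Q = [1, 4] / [2, 5] / [3] / [6] / [7]
  Insert 3 (step 8): P = [1, 2, 3] / [5, 6] / [7] / [8] / [9];  Q = [1, 4, 8] / [2, 5] / [3] / [6] / [7]
  Insert 4 (step 9): P = [1, 2, 3, 4] / [5, 6] / [7] / [8] / [9];  Q = [1, 4, 8, 9] / [2, 5] / [3] / [6] / [7]
Final shape: (4, 2, 1, 1, 1).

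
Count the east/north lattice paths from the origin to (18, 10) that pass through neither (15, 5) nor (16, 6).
Number of paths = 11600811

Inclusion–exclusion. Total paths: C(28, 18) = 13123110. Through P₁: C(20, 15)·C(8, 3) = 868224. Through P₂: C(22, 16)·C(6, 2) = 1119195. Since P₁ is strictly southwest of P₂, a monotone path through both must visit P₁ then P₂; paths through both = C(20, 15)·C(2, 1)·C(6, 2) = 465120. Avoid both = 13123110 − 868224 − 1119195 + 465120 = 11600811.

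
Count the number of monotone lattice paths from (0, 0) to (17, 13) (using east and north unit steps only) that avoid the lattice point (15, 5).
Number of paths = 119062170

Total paths from (0, 0) to (17, 13): C(30, 17) = 119759850. Paths through (15, 5): (paths (0, 0) → (15, 5)) × (paths (15, 5) → (17, 13)) = C(20, 15) · C(10, 2) = 15504 · 45 = 697680. Avoidance count = 119759850 − 697680 = 119062170.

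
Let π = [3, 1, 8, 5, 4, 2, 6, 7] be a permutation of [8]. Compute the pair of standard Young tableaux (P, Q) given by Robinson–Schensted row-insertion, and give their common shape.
P = [1, 2, 6, 7] / [3, 4] / [5] / [8];  Q = [1, 3, 7, 8] / [2, 4] / [5] / [6];  common shape = (4, 2, 1, 1)

Row-insert the values π_1, π_2, … into P one at a time, bumping the leftmost entry strictly greater than the inserted value down to the next row. The recording tableau Q records, in position (i, j), the step at which that cell was added to P.
  Insert 3 (step 1): P = [3];  Q = [1]
  Insert 1 (step 2): P = [1] / [3];  Q = [1] / [2]
  Insert 8 (step 3): P = [1, 8] / [3];  Q = [1, 3] / [2]
  Insert 5 (step 4): P = [1, 5] / [3, 8];  Q = [1, 3] / [2, 4]
  Insert 4 (step 5): P = [1, 4] / [3, 5] / [8];  Q = [1, 3] / [2, 4] / [5]
  Insert 2 (step 6): P = [1, 2] / [3, 4] / [5] / [8];  Q = [1, 3] / [2, 4] / [5] / [6]
  Insert 6 (step 7): P = [1, 2, 6] / [3, 4] / [5] / [8];  Q = [1, 3, 7] / [2, 4] / [5] / [6]
  Insert 7 (step 8): P = [1, 2, 6, 7] / [3, 4] / [5] / [8];  Q = [1, 3, 7, 8] / [2, 4] / [5] / [6]
Final shape: (4, 2, 1, 1).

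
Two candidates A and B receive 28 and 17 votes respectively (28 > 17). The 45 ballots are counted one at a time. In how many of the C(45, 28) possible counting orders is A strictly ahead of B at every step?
Strict-lead orderings = 269638992062

Total orderings of the 45 votes with 28 for A: C(45, 28) = 1103068603890. By the Bertrand ballot formula (Cycle Lemma / reflection principle), the number of orderings in which A is strictly ahead of B throughout is (p − q)/(p + q) · C(p + q, p) = (28 − 17)/(28 + 17) · 1103068603890 = 269638992062.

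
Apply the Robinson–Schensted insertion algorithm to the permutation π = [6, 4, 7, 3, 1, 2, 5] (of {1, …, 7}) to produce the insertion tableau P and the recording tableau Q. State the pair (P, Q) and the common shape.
P = [1, 2, 5] / [3, 7] / [4] / [6];  Q = [1, 3, 7] / [2, 6] / [4] / [5];  common shape = (3, 2, 1, 1)

Row-insert the values π_1, π_2, … into P one at a time, bumping the leftmost entry strictly greater than the inserted value down to the next row. The recording tableau Q records, in position (i, j), the step at which that cell was added to P.
  Insert 6 (step 1): P = [6];  Q = [1]
  Insert 4 (step 2): P = [4] / [6];  Q = [1] / [2]
  Insert 7 (step 3): P = [4, 7] / [6];  Q = [1, 3] / [2]
  Insert 3 (step 4): P = [3, 7] / [4] / [6];  Q = [1, 3] / [2] / [4]
  Insert 1 (step 5): P = [1, 7] / [3] / [4] / [6];  Q = [1, 3] / [2] / [4] / [5]
  Insert 2 (step 6): P = [1, 2] / [3, 7] / [4] / [6];  Q = [1, 3] / [2, 6] / [4] / [5]
  Insert 5 (step 7): P = [1, 2, 5] / [3, 7] / [4] / [6];  Q = [1, 3, 7] / [2, 6] / [4] / [5]
Final shape: (3, 2, 1, 1).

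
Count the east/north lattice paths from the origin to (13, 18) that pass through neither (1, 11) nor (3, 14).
Number of paths = 205087859

Inclusion–exclusion. Total paths: C(31, 13) = 206253075. Through P₁: C(12, 1)·C(19, 12) = 604656. Through P₂: C(17, 3)·C(14, 10) = 680680. Since P₁ is strictly southwest of P₂, a monotone path through both must visit P₁ then P₂; paths through both = C(12, 1)·C(5, 2)·C(14, 10) = 120120. Avoid both = 206253075 − 604656 − 680680 + 120120 = 205087859.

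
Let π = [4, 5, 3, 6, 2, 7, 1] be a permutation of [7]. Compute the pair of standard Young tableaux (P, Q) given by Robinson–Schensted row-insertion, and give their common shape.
P = [1, 5, 6, 7] / [2] / [3] / [4];  Q = [1, 2, 4, 6] / [3] / [5] / [7];  common shape = (4, 1, 1, 1)

Row-insert the values π_1, π_2, … into P one at a time, bumping the leftmost entry strictly greater than the inserted value down to the next row. The recording tableau Q records, in position (i, j), the step at which that cell was added to P.
  Insert 4 (step 1): P = [4];  Q = [1]
  Insert 5 (step 2): P = [4, 5];  Q = [1, 2]
  Insert 3 (step 3): P = [3, 5] / [4];  Q = [1, 2] / [3]
  Insert 6 (step 4): P = [3, 5, 6] / [4];  Q = [1, 2, 4] / [3]
  Insert 2 (step 5): P = [2, 5, 6] / [3] / [4];  Q = [1, 2, 4] / [3] / [5]
  Insert 7 (step 6): P = [2, 5, 6, 7] / [3] / [4];  Q = [1, 2, 4, 6] / [3] / [5]
  Insert 1 (step 7): P = [1, 5, 6, 7] / [2] / [3] / [4];  Q = [1, 2, 4, 6] / [3] / [5] / [7]
Final shape: (4, 1, 1, 1).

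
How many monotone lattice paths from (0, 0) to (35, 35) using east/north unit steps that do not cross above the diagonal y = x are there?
C_35 = 3116285494907301262

These NE paths below the diagonal are counted by the Catalan number C_n = (1/(n + 1)) · C(2n, n). For n = 35: C_35 = (1/36) · C(70, 35) = 112186277816662845432/36 = 3116285494907301262.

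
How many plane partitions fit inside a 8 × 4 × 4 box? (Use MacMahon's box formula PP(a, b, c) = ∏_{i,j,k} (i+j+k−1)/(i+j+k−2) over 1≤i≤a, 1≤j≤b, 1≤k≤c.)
PP(8, 4, 4) = 184225041

Evaluate the triple product over i = 1..8, j = 1..4, k = 1..4. The factors are (2/1) · (3/2) · (4/3) · (5/4) · (3/2) · (4/3) · (5/4) · (6/5) · … (128 factors total). The numerators and denominators telescope so the product is an integer; carrying out the multiplication exactly gives PP(8, 4, 4) = 184225041.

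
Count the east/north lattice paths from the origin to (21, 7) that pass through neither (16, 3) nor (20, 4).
Number of paths = 1038822

Inclusion–exclusion. Total paths: C(28, 21) = 1184040. Through P₁: C(19, 16)·C(9, 5) = 122094. Through P₂: C(24, 20)·C(4, 1) = 42504. Since P₁ is strictly southwest of P₂, a monotone path through both must visit P₁ then P₂; paths through both = C(19, 16)·C(5, 4)·C(4, 1) = 19380. Avoid both = 1184040 − 122094 − 42504 + 19380 = 1038822.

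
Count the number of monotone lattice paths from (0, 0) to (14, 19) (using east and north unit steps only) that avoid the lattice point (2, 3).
Number of paths = 514591650

Total paths from (0, 0) to (14, 19): C(33, 14) = 818809200. Paths through (2, 3): (paths (0, 0) → (2, 3)) × (paths (2, 3) → (14, 19)) = C(5, 2) · C(28, 12) = 10 · 30421755 = 304217550. Avoidance count = 818809200 − 304217550 = 514591650.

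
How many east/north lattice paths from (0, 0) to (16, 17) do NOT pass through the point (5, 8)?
Number of paths = 950638590

Total paths from (0, 0) to (16, 17): C(33, 16) = 1166803110. Paths through (5, 8): (paths (0, 0) → (5, 8)) × (paths (5, 8) → (16, 17)) = C(13, 5) · C(20, 11) = 1287 · 167960 = 216164520. Avoidance count = 1166803110 − 216164520 = 950638590.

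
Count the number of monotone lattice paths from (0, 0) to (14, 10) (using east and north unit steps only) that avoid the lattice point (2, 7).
Number of paths = 1944876

Total paths from (0, 0) to (14, 10): C(24, 14) = 1961256. Paths through (2, 7): (paths (0, 0) → (2, 7)) × (paths (2, 7) → (14, 10)) = C(9, 2) · C(15, 12) = 36 · 455 = 16380. Avoidance count = 1961256 − 16380 = 1944876.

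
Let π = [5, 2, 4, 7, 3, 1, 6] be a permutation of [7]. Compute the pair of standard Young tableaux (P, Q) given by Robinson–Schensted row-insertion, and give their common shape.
P = [1, 3, 6] / [2, 7] / [4] / [5];  Q = [1, 3, 4] / [2, 7] / [5] / [6];  common shape = (3, 2, 1, 1)

Row-insert the values π_1, π_2, … into P one at a time, bumping the leftmost entry strictly greater than the inserted value down to the next row. The recording tableau Q records, in position (i, j), the step at which that cell was added to P.
  Insert 5 (step 1): P = [5];  Q = [1]
  Insert 2 (step 2): P = [2] / [5];  Q = [1] / [2]
  Insert 4 (step 3): P = [2, 4] / [5];  Q = [1, 3] / [2]
  Insert 7 (step 4): P = [2, 4, 7] / [5];  Q = [1, 3, 4] / [2]
  Insert 3 (step 5): P = [2, 3, 7] / [4] / [5];  Q = [1, 3, 4] / [2] / [5]
  Insert 1 (step 6): P = [1, 3, 7] / [2] / [4] / [5];  Q = [1, 3, 4] / [2] / [5] / [6]
  Insert 6 (step 7): P = [1, 3, 6] / [2, 7] / [4] / [5];  Q = [1, 3, 4] / [2, 7] / [5] / [6]
Final shape: (3, 2, 1, 1).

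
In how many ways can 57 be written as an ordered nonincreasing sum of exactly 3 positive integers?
p(57, 3 parts) = 271

Partitions of n into exactly k parts are in bijection with partitions of n − k into at most k parts (subtract 1 from each part). So p(57, exactly 3) = p(54, parts ≤ 3). Computing via the recurrence p(m, j) = p(m, j−1) + p(m−j, j) gives 271.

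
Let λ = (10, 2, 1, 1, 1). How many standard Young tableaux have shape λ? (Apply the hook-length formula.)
# SYT of shape (10, 2, 1, 1, 1) = 7722

Hook-length formula: f^λ = n! / Π hook(c), product over all cells c of the Young diagram. For λ = (10, 2, 1, 1, 1), n = 15 boxes. Hook lengths by row (left-to-right, top-to-bottom): [14, 10, 8, 7, 6, 5, 4, 3, 2, 1]; [5, 1]; [3]; [2]; [1]. Product of hooks = 169344000. So f^λ = 15! / 169344000 = 1307674368000 / 169344000 = 7722.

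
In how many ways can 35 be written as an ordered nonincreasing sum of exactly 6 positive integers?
p(35, 6 parts) = 1057

Partitions of n into exactly k parts are in bijection with partitions of n − k into at most k parts (subtract 1 from each part). So p(35, exactly 6) = p(29, parts ≤ 6). Computing via the recurrence p(m, j) = p(m, j−1) + p(m−j, j) gives 1057.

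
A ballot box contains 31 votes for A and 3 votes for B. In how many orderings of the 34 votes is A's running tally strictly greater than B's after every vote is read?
Strict-lead orderings = 4928

Total orderings of the 34 votes with 31 for A: C(34, 31) = 5984. By the Bertrand ballot formula (Cycle Lemma / reflection principle), the number of orderings in which A is strictly ahead of B throughout is (p − q)/(p + q) · C(p + q, p) = (31 − 3)/(31 + 3) · 5984 = 4928.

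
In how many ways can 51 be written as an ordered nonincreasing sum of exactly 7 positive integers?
p(51, 7 parts) = 9953

Partitions of n into exactly k parts are in bijection with partitions of n − k into at most k parts (subtract 1 from each part). So p(51, exactly 7) = p(44, parts ≤ 7). Computing via the recurrence p(m, j) = p(m, j−1) + p(m−j, j) gives 9953.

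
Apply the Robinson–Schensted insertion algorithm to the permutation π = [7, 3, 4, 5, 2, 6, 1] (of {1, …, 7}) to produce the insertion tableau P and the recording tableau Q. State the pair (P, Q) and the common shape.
P = [1, 4, 5, 6] / [2] / [3] / [7];  Q = [1, 3, 4, 6] / [2] / [5] / [7];  common shape = (4, 1, 1, 1)

Row-insert the values π_1, π_2, … into P one at a time, bumping the leftmost entry strictly greater than the inserted value down to the next row. The recording tableau Q records, in position (i, j), the step at which that cell was added to P.
  Insert 7 (step 1): P = [7];  Q = [1]
  Insert 3 (step 2): P = [3] / [7];  Q = [1] / [2]
  Insert 4 (step 3): P = [3, 4] / [7];  Q = [1, 3] / [2]
  Insert 5 (step 4): P = [3, 4, 5] / [7];  Q = [1, 3, 4] / [2]
  Insert 2 (step 5): P = [2, 4, 5] / [3] / [7];  Q = [1, 3, 4] / [2] / [5]
  Insert 6 (step 6): P = [2, 4, 5, 6] / [3] / [7];  Q = [1, 3, 4, 6] / [2] / [5]
  Insert 1 (step 7): P = [1, 4, 5, 6] / [2] / [3] / [7];  Q = [1, 3, 4, 6] / [2] / [5] / [7]
Final shape: (4, 1, 1, 1).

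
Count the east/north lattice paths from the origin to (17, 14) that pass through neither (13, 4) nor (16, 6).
Number of paths = 262342828

Inclusion–exclusion. Total paths: C(31, 17) = 265182525. Through P₁: C(17, 13)·C(14, 4) = 2382380. Through P₂: C(22, 16)·C(9, 1) = 671517. Since P₁ is strictly southwest of P₂, a monotone path through both must visit P₁ then P₂; paths through both = C(17, 13)·C(5, 3)·C(9, 1) = 214200. Avoid both = 265182525 − 2382380 − 671517 + 214200 = 262342828.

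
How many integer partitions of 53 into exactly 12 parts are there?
p(53, 12 parts) = 27156

Partitions of n into exactly k parts are in bijection with partitions of n − k into at most k parts (subtract 1 from each part). So p(53, exactly 12) = p(41, parts ≤ 12). Computing via the recurrence p(m, j) = p(m, j−1) + p(m−j, j) gives 27156.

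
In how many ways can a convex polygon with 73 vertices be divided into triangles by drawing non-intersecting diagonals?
C_71 = 5175569924646105559418940193995065716350

These polygon triangulations are counted by the Catalan number C_n = (1/(n + 1)) · C(2n, n). For n = 71: C_71 = (1/72) · C(142, 71) = 372641034574519600278163693967644731577200/72 = 5175569924646105559418940193995065716350.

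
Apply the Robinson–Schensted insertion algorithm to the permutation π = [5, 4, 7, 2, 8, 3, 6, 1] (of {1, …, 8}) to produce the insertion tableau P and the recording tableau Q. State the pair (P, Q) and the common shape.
P = [1, 3, 6] / [2, 7, 8] / [4] / [5];  Q = [1, 3, 5] / [2, 6, 7] / [4] / [8];  common shape = (3, 3, 1, 1)

Row-insert the values π_1, π_2, … into P one at a time, bumping the leftmost entry strictly greater than the inserted value down to the next row. The recording tableau Q records, in position (i, j), the step at which that cell was added to P.
  Insert 5 (step 1): P = [5];  Q = [1]
  Insert 4 (step 2): P = [4] / [5];  Q = [1] / [2]
  Insert 7 (step 3): P = [4, 7] / [5];  Q = [1, 3] / [2]
  Insert 2 (step 4): P = [2, 7] / [4] / [5];  Q = [1, 3] / [2] / [4]
  Insert 8 (step 5): P = [2, 7, 8] / [4] / [5];  Q = [1, 3, 5] / [2] / [4]
  Insert 3 (step 6): P = [2, 3, 8] / [4, 7] / [5];  Q = [1, 3, 5] / [2, 6] / [4]
  Insert 6 (step 7): P = [2, 3, 6] / [4, 7, 8] / [5];  Q = [1, 3, 5] / [2, 6, 7] / [4]
  Insert 1 (step 8): P = [1, 3, 6] / [2, 7, 8] / [4] / [5];  Q = [1, 3, 5] / [2, 6, 7] / [4] / [8]
Final shape: (3, 3, 1, 1).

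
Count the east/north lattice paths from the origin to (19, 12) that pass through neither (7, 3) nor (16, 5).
Number of paths = 104199045

Inclusion–exclusion. Total paths: C(31, 19) = 141120525. Through P₁: C(10, 7)·C(21, 12) = 35271600. Through P₂: C(21, 16)·C(10, 3) = 2441880. Since P₁ is strictly southwest of P₂, a monotone path through both must visit P₁ then P₂; paths through both = C(10, 7)·C(11, 9)·C(10, 3) = 792000. Avoid both = 141120525 − 35271600 − 2441880 + 792000 = 104199045.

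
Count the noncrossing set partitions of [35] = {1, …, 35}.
C_35 = 3116285494907301262

These noncrossing partitions are counted by the Catalan number C_n = (1/(n + 1)) · C(2n, n). For n = 35: C_35 = (1/36) · C(70, 35) = 112186277816662845432/36 = 3116285494907301262.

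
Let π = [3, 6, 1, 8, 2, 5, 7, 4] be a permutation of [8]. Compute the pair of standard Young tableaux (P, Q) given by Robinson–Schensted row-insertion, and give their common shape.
P = [1, 2, 4, 7] / [3, 5, 8] / [6];  Q = [1, 2, 4, 7] / [3, 5, 6] / [8];  common shape = (4, 3, 1)

Row-insert the values π_1, π_2, … into P one at a time, bumping the leftmost entry strictly greater than the inserted value down to the next row. The recording tableau Q records, in position (i, j), the step at which that cell was added to P.
  Insert 3 (step 1): P = [3];  Q = [1]
  Insert 6 (step 2): P = [3, 6];  Q = [1, 2]
  Insert 1 (step 3): P = [1, 6] / [3];  Q = [1, 2] / [3]
  Insert 8 (step 4): P = [1, 6, 8] / [3];  Q = [1, 2, 4] / [3]
  Insert 2 (step 5): P = [1, 2, 8] / [3, 6];  Q = [1, 2, 4] / [3, 5]
  Insert 5 (step 6): P = [1, 2, 5] / [3, 6, 8];  Q = [1, 2, 4] / [3, 5, 6]
  Insert 7 (step 7): P = [1, 2, 5, 7] / [3, 6, 8];  Q = [1, 2, 4, 7] / [3, 5, 6]
  Insert 4 (step 8): P = [1, 2, 4, 7] / [3, 5, 8] / [6];  Q = [1, 2, 4, 7] / [3, 5, 6] / [8]
Final shape: (4, 3, 1).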